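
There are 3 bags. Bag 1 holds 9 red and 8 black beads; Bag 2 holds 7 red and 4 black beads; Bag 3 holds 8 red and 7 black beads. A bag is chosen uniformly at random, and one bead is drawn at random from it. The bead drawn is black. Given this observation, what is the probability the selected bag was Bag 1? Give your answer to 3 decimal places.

Posterior probability ≈ 0.362

Tabulate prior·likelihood by source: [1] prior 0.333333, lik 0.4706, product 0.1569; [2] prior 0.333333, lik 0.3636, product 0.1212; [3] prior 0.333333, lik 0.4667, product 0.1556.
Normalizing constant = 0.43363; the posterior for Bag 1 is its product over the sum, 0.1569/0.43363 = 0.362.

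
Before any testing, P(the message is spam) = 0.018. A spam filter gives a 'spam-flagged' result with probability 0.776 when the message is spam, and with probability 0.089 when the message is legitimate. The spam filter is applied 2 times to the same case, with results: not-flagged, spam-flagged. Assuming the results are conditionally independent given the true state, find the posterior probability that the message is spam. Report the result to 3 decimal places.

Posterior P(H) ≈ 0.038

With H the event that the message is spam, the joint likelihood of the observed sequence is P(data|H) = 0.224·0.776 = 0.17382 and P(data|¬H) = 0.911·0.089 = 0.081079.
Bayes: P(H|data) = 0.018·0.17382 / (0.018·0.17382 + 0.982·0.081079) = 0.0031288/0.082748 = 0.0378.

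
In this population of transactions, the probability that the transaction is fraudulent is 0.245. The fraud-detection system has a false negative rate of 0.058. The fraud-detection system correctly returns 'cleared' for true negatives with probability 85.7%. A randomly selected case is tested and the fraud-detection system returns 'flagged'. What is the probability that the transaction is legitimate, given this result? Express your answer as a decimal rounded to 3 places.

P(¬H | E) ≈ 0.319

Write H for 'the transaction is fraudulent'. Prior odds H:¬H = 0.245/0.755 = 0.32450. For the 'flagged' outcome, the likelihood ratio is 0.942/0.143 = 6.5874.
Posterior odds = 0.32450 × 6.5874 = 2.1376, so P(H|E) = 2.1376/(1+2.1376) = 0.681. Then P(¬H|E) = 1 − 0.681 = 0.319.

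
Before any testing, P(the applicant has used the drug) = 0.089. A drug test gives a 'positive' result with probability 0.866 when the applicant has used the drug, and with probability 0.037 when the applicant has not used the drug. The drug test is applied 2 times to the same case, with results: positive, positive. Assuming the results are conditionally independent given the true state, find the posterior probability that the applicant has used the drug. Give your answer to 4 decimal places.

Posterior P(H) ≈ 0.9817

Let H be the event that the applicant has used the drug; start with P(H) = 0.089. P('positive'|H) = 0.866, P('positive'|¬H) = 0.037.
Update on result 1 ('positive'): P(H) ← 0.866·0.0890 / (0.866·0.0890 + 0.037·0.9110) = 0.077074/0.11078 = 0.6957.
Update on result 2 ('positive'): P(H) ← 0.866·0.6957 / (0.866·0.6957 + 0.037·0.3043) = 0.60250/0.61376 = 0.9817.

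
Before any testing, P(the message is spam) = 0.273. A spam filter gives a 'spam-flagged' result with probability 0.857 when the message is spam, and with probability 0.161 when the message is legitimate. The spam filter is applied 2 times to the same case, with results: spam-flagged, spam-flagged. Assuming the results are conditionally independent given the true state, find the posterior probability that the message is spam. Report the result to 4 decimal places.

Let H be the event that the message is spam; start with P(H) = 0.273. P('spam-flagged'|H) = 0.857, P('spam-flagged'|¬H) = 0.161.
Update on result 1 ('spam-flagged'): P(H) ← 0.857·0.2730 / (0.857·0.2730 + 0.161·0.7270) = 0.23396/0.35101 = 0.6665.
Update on result 2 ('spam-flagged'): P(H) ← 0.857·0.6665 / (0.857·0.6665 + 0.161·0.3335) = 0.57123/0.62491 = 0.9141.

Posterior P(H) ≈ 0.9141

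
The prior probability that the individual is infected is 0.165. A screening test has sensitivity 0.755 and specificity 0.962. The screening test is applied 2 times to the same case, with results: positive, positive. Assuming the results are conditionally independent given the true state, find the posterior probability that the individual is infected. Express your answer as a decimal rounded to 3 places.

Posterior P(H) ≈ 0.987

Let H be the event that the individual is infected; start with P(H) = 0.165. P('positive'|H) = 0.755, P('positive'|¬H) = 0.038.
Update on result 1 ('positive'): P(H) ← 0.755·0.1650 / (0.755·0.1650 + 0.038·0.8350) = 0.12458/0.15630 = 0.7970.
Update on result 2 ('positive'): P(H) ← 0.755·0.7970 / (0.755·0.7970 + 0.038·0.2030) = 0.60173/0.60945 = 0.9873.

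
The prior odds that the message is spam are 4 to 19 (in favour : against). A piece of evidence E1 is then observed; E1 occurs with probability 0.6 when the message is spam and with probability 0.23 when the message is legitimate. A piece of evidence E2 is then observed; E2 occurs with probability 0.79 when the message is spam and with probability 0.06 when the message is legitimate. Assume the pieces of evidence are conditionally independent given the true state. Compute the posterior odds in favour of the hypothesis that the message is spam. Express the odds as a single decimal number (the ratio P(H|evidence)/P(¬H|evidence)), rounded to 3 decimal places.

Prior odds = 4/19 = 0.21053. In log-odds, ln(0.21053) = -1.5581.
Add log likelihood ratios: ln(2.6087) + ln(13.167) = 3.5365.
Posterior log-odds = 1.9784, so posterior odds = exp(1.9784) = 7.2311.

Posterior odds ≈ 7.231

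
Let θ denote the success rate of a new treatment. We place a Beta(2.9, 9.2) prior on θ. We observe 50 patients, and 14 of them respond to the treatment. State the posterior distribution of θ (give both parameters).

The binomial likelihood is conjugate to the Beta prior: with 14 successes and 36 failures, the posterior is Beta(2.9+14, 9.2+36) = Beta(16.9, 45.2).

Posterior: Beta(16.9, 45.2)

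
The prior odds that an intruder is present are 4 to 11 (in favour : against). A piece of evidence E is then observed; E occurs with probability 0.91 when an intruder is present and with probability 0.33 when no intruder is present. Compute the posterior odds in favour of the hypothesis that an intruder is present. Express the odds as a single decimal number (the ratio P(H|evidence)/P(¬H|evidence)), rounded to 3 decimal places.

Posterior odds ≈ 1.003

Prior odds = 4/11 = 0.36364.
Likelihood ratio for E = 0.91/0.33 = 2.7576.
Posterior odds = prior odds × LR = 1.0028.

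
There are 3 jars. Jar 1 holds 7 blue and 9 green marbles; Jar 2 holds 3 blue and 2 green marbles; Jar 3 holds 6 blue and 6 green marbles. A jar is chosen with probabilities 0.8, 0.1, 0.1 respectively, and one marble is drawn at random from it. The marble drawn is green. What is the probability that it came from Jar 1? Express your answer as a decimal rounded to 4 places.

Posterior probability ≈ 0.8333

Tabulate prior·likelihood by source: [1] prior 0.8, lik 0.5625, product 0.4500; [2] prior 0.1, lik 0.4, product 0.04000; [3] prior 0.1, lik 0.5, product 0.05000.
Normalizing constant = 0.54000; the posterior for Jar 1 is its product over the sum, 0.4500/0.54000 = 0.8333.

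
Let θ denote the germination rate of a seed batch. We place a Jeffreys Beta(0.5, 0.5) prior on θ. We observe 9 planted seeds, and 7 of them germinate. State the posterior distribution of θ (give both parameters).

Observing 7 successes and 2 failures updates Beta(0.5, 0.5) by adding the success and failure counts to the two shape parameters: α = 0.5+7 = 7.5, β = 0.5+2 = 2.5.

Posterior: Beta(7.5, 2.5)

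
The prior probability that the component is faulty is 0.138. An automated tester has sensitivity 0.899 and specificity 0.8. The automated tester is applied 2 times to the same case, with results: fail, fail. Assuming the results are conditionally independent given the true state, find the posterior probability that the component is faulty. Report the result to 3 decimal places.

With H the event that the component is faulty, the joint likelihood of the observed sequence is P(data|H) = 0.899·0.899 = 0.80820 and P(data|¬H) = 0.2·0.2 = 0.040000.
Bayes: P(H|data) = 0.138·0.80820 / (0.138·0.80820 + 0.862·0.040000) = 0.11153/0.14601 = 0.7639.

Posterior P(H) ≈ 0.764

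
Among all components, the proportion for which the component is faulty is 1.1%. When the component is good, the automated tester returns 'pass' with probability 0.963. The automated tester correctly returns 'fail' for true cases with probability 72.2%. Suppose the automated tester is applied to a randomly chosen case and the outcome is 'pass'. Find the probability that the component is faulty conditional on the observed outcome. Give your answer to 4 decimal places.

Let H be the event that the component is faulty. P(H) = 0.011, so P(¬H) = 0.989. With E the 'pass' result, P(E|H) = 0.278 and P(E|¬H) = 0.963.
P(E) = 0.278·0.011 + 0.963·0.989 = 0.0030580 + 0.95241 = 0.95547.
By Bayes' theorem, P(H|E) = 0.0030580 / 0.95547 = 0.0032.

P(H | E) ≈ 0.0032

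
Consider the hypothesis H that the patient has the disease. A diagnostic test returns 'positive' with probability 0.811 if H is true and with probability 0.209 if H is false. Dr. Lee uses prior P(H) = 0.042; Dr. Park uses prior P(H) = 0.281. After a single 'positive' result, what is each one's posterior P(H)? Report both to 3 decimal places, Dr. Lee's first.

P('+'|H) = 0.811, P('+'|¬H) = 0.209.
Dr. Lee: numerator 0.811·0.042 = 0.034062; evidence = 0.034062+0.209·0.958 = 0.23428; posterior = 0.145.
Dr. Park: numerator 0.811·0.281 = 0.22789; evidence = 0.22789+0.209·0.719 = 0.37816; posterior = 0.603.

Dr. Lee: 0.145; Dr. Park: 0.603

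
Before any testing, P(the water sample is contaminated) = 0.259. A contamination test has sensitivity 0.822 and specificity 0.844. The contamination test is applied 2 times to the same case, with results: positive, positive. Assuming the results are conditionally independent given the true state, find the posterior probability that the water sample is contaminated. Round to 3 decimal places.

Let H be the event that the water sample is contaminated; start with P(H) = 0.259. P('positive'|H) = 0.822, P('positive'|¬H) = 0.156.
Update on result 1 ('positive'): P(H) ← 0.822·0.2590 / (0.822·0.2590 + 0.156·0.7410) = 0.21290/0.32849 = 0.6481.
Update on result 2 ('positive'): P(H) ← 0.822·0.6481 / (0.822·0.6481 + 0.156·0.3519) = 0.53274/0.58764 = 0.9066.

Posterior P(H) ≈ 0.907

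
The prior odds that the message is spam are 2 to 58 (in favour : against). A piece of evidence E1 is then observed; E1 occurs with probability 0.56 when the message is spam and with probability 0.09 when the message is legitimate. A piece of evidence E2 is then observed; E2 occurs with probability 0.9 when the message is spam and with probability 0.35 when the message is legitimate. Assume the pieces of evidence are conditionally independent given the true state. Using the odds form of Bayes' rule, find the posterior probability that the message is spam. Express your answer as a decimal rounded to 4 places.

Posterior probability ≈ 0.3556

Prior odds = 2/58 = 0.034483.
Likelihood ratio for E1 = 0.56/0.09 = 6.2222.
Likelihood ratio for E2 = 0.9/0.35 = 2.5714.
Posterior odds = prior odds × LR₁ × LR₂ = 0.55172.
Posterior probability = odds/(1+odds) = 0.55172/1.5517 = 0.3556.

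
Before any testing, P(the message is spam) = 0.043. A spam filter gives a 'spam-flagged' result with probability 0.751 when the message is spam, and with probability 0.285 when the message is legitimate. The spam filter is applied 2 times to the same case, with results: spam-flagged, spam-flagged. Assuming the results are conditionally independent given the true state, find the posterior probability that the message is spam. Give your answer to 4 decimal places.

Posterior P(H) ≈ 0.2378

Let H be the event that the message is spam; start with P(H) = 0.043. P('spam-flagged'|H) = 0.751, P('spam-flagged'|¬H) = 0.285.
Update on result 1 ('spam-flagged'): P(H) ← 0.751·0.0430 / (0.751·0.0430 + 0.285·0.9570) = 0.032293/0.30504 = 0.1059.
Update on result 2 ('spam-flagged'): P(H) ← 0.751·0.1059 / (0.751·0.1059 + 0.285·0.8941) = 0.079505/0.33433 = 0.2378.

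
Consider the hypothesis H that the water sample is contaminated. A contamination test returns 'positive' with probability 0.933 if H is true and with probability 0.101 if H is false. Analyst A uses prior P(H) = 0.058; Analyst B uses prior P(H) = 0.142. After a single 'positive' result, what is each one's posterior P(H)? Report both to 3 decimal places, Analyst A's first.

Analyst A: 0.363; Analyst B: 0.605

The likelihood ratio for a 'positive' result is 0.933/0.101 = 9.2376.
Analyst A: prior odds 0.058/0.942 = 0.061571; posterior odds 0.56877; posterior probability 0.363.
Analyst B: prior odds 0.142/0.858 = 0.16550; posterior odds 1.5288; posterior probability 0.605.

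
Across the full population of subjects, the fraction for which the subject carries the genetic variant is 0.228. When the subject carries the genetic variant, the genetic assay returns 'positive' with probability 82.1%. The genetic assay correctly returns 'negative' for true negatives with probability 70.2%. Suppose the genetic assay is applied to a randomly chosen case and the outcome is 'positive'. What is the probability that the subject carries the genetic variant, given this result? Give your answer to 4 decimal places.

Let H be the event that the subject carries the genetic variant. P(H) = 0.228, so P(¬H) = 0.772. With E the 'positive' result, P(E|H) = 0.821 and P(E|¬H) = 0.298.
P(E) = 0.821·0.228 + 0.298·0.772 = 0.18719 + 0.23006 = 0.41724.
By Bayes' theorem, P(H|E) = 0.18719 / 0.41724 = 0.4486.

P(H | E) ≈ 0.4486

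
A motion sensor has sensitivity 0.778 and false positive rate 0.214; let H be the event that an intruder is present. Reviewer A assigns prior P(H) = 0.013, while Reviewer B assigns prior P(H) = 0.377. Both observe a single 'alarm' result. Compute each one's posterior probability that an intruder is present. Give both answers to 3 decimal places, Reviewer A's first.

The likelihood ratio for an 'alarm' result is 0.778/0.214 = 3.6355.
Reviewer A: prior odds 0.013/0.987 = 0.013171; posterior odds 0.047884; posterior probability 0.046.
Reviewer B: prior odds 0.377/0.623 = 0.60514; posterior odds 2.2000; posterior probability 0.687.

Reviewer A: 0.046; Reviewer B: 0.687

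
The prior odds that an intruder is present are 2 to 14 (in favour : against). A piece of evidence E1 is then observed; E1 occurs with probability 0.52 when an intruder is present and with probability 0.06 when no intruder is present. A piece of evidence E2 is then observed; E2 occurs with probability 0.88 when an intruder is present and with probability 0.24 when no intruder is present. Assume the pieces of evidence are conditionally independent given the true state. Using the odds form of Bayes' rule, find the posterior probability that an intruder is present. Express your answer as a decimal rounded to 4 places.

Posterior probability ≈ 0.8195

Prior odds = 2/14 = 0.14286. In log-odds, ln(0.14286) = -1.9459.
Add log likelihood ratios: ln(8.6667) + ln(3.6667) = 3.4588.
Posterior log-odds = 1.5129, so posterior odds = exp(1.5129) = 4.5397. Converting, P(H|E) = 4.5397/5.5397 = 0.8195.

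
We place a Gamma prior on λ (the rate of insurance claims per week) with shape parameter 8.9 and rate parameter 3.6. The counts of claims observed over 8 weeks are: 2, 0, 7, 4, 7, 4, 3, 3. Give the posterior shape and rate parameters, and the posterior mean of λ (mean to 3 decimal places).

Total count ∑xᵢ = 30 over n = 8 weeks.
Gamma is conjugate to the Poisson likelihood: posterior is Gamma(shape = 8.9+30 = 38.9, rate = 3.6+8 = 11.6).
Posterior mean = shape/rate = 38.9/11.6 = 3.353.

Posterior: Gamma(shape=38.9, rate=11.6); mean ≈ 3.353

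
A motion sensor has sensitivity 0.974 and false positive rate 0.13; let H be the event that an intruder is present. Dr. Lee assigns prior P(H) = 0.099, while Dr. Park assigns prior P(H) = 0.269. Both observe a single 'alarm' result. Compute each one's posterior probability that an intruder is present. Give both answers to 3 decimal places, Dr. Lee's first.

Dr. Lee: 0.452; Dr. Park: 0.734

The likelihood ratio for an 'alarm' result is 0.974/0.13 = 7.4923.
Dr. Lee: prior odds 0.099/0.901 = 0.10988; posterior odds 0.82324; posterior probability 0.452.
Dr. Park: prior odds 0.269/0.731 = 0.36799; posterior odds 2.7571; posterior probability 0.734.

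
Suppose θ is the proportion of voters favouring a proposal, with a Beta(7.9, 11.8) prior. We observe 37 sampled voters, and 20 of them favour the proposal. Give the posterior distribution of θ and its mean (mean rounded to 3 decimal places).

Posterior: Beta(27.9, 28.8); mean ≈ 0.492

The binomial likelihood is conjugate to the Beta prior: with 20 successes and 17 failures, the posterior is Beta(7.9+20, 11.8+17) = Beta(27.9, 28.8).
Posterior mean = α/(α+β) = 27.9/56.7 = 0.492.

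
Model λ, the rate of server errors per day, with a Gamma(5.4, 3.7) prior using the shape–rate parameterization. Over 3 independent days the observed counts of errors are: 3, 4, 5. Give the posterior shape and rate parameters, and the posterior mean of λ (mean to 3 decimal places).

Total count ∑xᵢ = 12 over n = 3 days.
Gamma is conjugate to the Poisson likelihood: posterior is Gamma(shape = 5.4+12 = 17.4, rate = 3.7+3 = 6.7).
E[λ | data] = 17.4/6.7 = 2.597.

Posterior: Gamma(shape=17.4, rate=6.7); mean ≈ 2.597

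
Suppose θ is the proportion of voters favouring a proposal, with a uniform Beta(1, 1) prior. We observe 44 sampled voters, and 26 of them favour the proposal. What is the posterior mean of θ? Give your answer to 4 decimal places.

Observing 26 successes and 18 failures updates Beta(1, 1) by adding the success and failure counts to the two shape parameters: α = 1+26 = 27, β = 1+18 = 19.
E[θ | data] = 27/(27+19) = 0.5870.

Posterior mean ≈ 0.5870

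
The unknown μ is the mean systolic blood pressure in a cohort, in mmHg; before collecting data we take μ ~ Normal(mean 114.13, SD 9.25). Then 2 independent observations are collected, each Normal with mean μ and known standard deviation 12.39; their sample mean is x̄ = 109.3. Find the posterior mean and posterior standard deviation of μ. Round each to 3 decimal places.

Posterior mean ≈ 111.584; posterior SD ≈ 6.361

With known σ, the Normal prior is conjugate. Weight on the data is w = (n/σ²)/(n/σ² + 1/τ₀²) = 0.0130283/(0.0130283+0.0116874) = 0.52713.
Posterior mean = w·x̄ + (1−w)·μ₀ = 0.52713·109.3 + 0.47287·114.13 = 111.584. Posterior variance = 1/(0.0130283+0.0116874) = 40.4602, so SD = 6.361.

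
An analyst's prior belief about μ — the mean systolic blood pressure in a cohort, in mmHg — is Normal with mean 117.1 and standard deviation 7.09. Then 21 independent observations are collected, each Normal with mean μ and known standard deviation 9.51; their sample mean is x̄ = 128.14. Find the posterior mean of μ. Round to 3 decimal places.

Prior precision 1/τ₀² = 1/7.09² = 0.0198933; data precision n/σ² = 21/9.51² = 0.232198.
Posterior precision = 0.0198933 + 0.232198 = 0.252091.
Posterior mean = (0.0198933·117.1 + 0.232198·128.14) / 0.252091 = 127.269.

Posterior mean ≈ 127.269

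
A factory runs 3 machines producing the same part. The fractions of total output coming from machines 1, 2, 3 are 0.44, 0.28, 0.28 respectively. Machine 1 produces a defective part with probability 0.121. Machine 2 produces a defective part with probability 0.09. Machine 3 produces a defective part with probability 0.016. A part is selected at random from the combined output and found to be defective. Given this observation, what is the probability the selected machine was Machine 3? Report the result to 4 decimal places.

Tabulate prior·likelihood by source: [1] prior 0.44, lik 0.121, product 0.05324; [2] prior 0.28, lik 0.09, product 0.02520; [3] prior 0.28, lik 0.016, product 0.004480.
Normalizing constant = 0.082920; the posterior for Machine 3 is its product over the sum, 0.004480/0.082920 = 0.0540.

Posterior probability ≈ 0.0540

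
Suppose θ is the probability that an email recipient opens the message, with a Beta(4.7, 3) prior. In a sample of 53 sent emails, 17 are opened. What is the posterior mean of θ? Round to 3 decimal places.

The binomial likelihood is conjugate to the Beta prior: with 17 successes and 36 failures, the posterior is Beta(4.7+17, 3+36) = Beta(21.7, 39).
Posterior mean = α/(α+β) = 21.7/60.7 = 0.357.

Posterior mean ≈ 0.357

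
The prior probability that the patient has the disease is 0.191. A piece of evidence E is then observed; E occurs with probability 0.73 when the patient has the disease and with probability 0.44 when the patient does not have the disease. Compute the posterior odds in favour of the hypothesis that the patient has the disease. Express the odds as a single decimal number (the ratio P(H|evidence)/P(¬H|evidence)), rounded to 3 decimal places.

Posterior odds ≈ 0.392

Prior odds = 0.191/(1−0.191) = 0.23609.
Likelihood ratio for E = 0.73/0.44 = 1.6591.
Posterior odds = prior odds × LR = 0.39170.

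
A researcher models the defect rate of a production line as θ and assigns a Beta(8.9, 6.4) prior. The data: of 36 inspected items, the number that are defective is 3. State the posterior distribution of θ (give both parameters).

Posterior: Beta(11.9, 39.4)

Observing 3 successes and 33 failures updates Beta(8.9, 6.4) by adding the success and failure counts to the two shape parameters: α = 8.9+3 = 11.9, β = 6.4+33 = 39.4.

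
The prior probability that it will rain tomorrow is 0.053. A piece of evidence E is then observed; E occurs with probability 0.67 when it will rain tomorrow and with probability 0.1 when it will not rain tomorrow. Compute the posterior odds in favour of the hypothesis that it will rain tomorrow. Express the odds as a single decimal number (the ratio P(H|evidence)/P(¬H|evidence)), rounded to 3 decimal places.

Prior odds = 0.053/(1−0.053) = 0.055966.
Likelihood ratio for E = 0.67/0.1 = 6.7000.
Posterior odds = prior odds × LR = 0.37497.

Posterior odds ≈ 0.375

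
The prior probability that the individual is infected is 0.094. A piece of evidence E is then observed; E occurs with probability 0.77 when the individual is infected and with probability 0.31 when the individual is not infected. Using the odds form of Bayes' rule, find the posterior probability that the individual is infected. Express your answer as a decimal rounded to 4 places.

Prior odds = 0.094/(1−0.094) = 0.10375.
Likelihood ratio for E = 0.77/0.31 = 2.4839.
Posterior odds = prior odds × LR = 0.25771.
Posterior probability = odds/(1+odds) = 0.25771/1.2577 = 0.2049.

Posterior probability ≈ 0.2049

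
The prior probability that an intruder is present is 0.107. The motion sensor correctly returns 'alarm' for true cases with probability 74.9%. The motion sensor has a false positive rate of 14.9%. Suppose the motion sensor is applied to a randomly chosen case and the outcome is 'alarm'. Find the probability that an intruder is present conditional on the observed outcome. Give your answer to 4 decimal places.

P(H | E) ≈ 0.3759

Let H be the event that an intruder is present. P(H) = 0.107, so P(¬H) = 0.893. With E the 'alarm' result, P(E|H) = 0.749 and P(E|¬H) = 0.149.
P(E) = 0.749·0.107 + 0.149·0.893 = 0.080143 + 0.13306 = 0.21320.
By Bayes' theorem, P(H|E) = 0.080143 / 0.21320 = 0.3759.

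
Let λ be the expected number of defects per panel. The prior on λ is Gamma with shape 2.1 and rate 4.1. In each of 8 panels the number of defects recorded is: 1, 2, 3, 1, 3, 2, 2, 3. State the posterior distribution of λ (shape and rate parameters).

Posterior: Gamma(shape=19.1, rate=12.1)

Total count ∑xᵢ = 17 over n = 8 panels.
Gamma is conjugate to the Poisson likelihood: posterior is Gamma(shape = 2.1+17 = 19.1, rate = 4.1+8 = 12.1).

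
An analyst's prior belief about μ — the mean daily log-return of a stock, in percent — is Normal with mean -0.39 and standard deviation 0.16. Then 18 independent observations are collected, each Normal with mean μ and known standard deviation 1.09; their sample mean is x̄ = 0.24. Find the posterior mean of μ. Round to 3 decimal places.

With known σ, the Normal prior is conjugate. Weight on the data is w = (n/σ²)/(n/σ² + 1/τ₀²) = 15.1502/(15.1502+39.0625) = 0.27946.
Posterior mean = w·x̄ + (1−w)·μ₀ = 0.27946·0.24 + 0.72054·-0.39 = -0.214.

Posterior mean ≈ -0.214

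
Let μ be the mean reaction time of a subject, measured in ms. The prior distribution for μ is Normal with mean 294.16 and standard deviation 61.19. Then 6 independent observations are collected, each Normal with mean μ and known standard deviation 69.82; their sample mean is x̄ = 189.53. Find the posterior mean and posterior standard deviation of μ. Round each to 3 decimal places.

With known σ, the Normal prior is conjugate. Weight on the data is w = (n/σ²)/(n/σ² + 1/τ₀²) = 0.00123081/(0.00123081+0.00026708) = 0.82170.
Posterior mean = w·x̄ + (1−w)·μ₀ = 0.82170·189.53 + 0.17830·294.16 = 208.186. Posterior variance = 1/(0.00123081+0.00026708) = 667.606, so SD = 25.838.

Posterior mean ≈ 208.186; posterior SD ≈ 25.838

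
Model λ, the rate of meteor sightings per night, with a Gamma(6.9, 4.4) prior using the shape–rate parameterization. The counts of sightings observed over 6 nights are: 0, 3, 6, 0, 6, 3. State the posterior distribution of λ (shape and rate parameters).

Posterior: Gamma(shape=24.9, rate=10.4)

The Poisson likelihood adds the total count to the shape and the number of exposure periods to the rate. Here ∑xᵢ = 18 and n = 6, so shape 6.9→24.9 and rate 4.4→10.4.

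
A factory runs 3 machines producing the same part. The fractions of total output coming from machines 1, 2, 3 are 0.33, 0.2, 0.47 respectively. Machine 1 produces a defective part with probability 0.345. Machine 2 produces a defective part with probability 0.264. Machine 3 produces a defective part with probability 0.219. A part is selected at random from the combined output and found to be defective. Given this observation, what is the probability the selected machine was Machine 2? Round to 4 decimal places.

Tabulate prior·likelihood by source: [1] prior 0.33, lik 0.345, product 0.1138; [2] prior 0.2, lik 0.264, product 0.05280; [3] prior 0.47, lik 0.219, product 0.1029.
Normalizing constant = 0.26958; the posterior for Machine 2 is its product over the sum, 0.05280/0.26958 = 0.1959.

Posterior probability ≈ 0.1959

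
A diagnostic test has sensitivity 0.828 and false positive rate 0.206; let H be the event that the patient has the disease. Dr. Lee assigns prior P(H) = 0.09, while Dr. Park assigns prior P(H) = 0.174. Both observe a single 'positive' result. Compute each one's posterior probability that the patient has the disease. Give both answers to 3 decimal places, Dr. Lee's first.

Dr. Lee: 0.284; Dr. Park: 0.458

P('+'|H) = 0.828, P('+'|¬H) = 0.206.
Dr. Lee: numerator 0.828·0.09 = 0.074520; evidence = 0.074520+0.206·0.91 = 0.26198; posterior = 0.284.
Dr. Park: numerator 0.828·0.174 = 0.14407; evidence = 0.14407+0.206·0.826 = 0.31423; posterior = 0.458.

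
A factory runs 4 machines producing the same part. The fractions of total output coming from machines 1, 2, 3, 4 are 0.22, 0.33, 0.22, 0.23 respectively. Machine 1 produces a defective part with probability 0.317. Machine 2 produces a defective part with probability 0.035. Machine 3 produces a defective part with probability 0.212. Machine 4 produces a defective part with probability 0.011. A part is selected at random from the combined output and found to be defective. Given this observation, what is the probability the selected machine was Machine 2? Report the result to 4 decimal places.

Posterior probability ≈ 0.0885

Tabulate prior·likelihood by source: [1] prior 0.22, lik 0.317, product 0.06974; [2] prior 0.33, lik 0.035, product 0.01155; [3] prior 0.22, lik 0.212, product 0.04664; [4] prior 0.23, lik 0.011, product 0.002530.
Normalizing constant = 0.13046; the posterior for Machine 2 is its product over the sum, 0.01155/0.13046 = 0.0885.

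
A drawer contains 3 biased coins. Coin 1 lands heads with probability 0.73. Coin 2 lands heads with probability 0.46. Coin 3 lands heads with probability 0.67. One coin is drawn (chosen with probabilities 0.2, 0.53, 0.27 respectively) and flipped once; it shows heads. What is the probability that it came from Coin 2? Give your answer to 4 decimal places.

P(heads|C1) = 0.73; P(heads|C2) = 0.46; P(heads|C3) = 0.67.
Prior × likelihood for each source: 0.2·0.73=0.1460, 0.53·0.46=0.2438, 0.27·0.67=0.1809. Summing gives P(heads) = 0.57070.
P(Coin 2 | heads) = 0.2438 / 0.57070 = 0.4272.

Posterior probability ≈ 0.4272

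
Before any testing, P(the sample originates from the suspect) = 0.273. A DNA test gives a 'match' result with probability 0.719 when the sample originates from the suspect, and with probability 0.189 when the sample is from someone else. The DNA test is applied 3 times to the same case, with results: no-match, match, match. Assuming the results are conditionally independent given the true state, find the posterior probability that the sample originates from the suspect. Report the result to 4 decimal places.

Posterior P(H) ≈ 0.6531

Let H be the event that the sample originates from the suspect; start with P(H) = 0.273. P('match'|H) = 0.719, P('match'|¬H) = 0.189.
Update on result 1 ('no-match'): P(H) ← 0.281·0.2730 / (0.281·0.2730 + 0.811·0.7270) = 0.076713/0.66631 = 0.1151.
Update on result 2 ('match'): P(H) ← 0.719·0.1151 / (0.719·0.1151 + 0.189·0.8849) = 0.082779/0.25002 = 0.3311.
Update on result 3 ('match'): P(H) ← 0.719·0.3311 / (0.719·0.3311 + 0.189·0.6689) = 0.23805/0.36448 = 0.6531.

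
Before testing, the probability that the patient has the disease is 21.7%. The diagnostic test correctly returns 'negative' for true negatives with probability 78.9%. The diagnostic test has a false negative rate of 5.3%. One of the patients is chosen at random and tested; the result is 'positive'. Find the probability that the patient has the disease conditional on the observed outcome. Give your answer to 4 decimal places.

Let H be the event that the patient has the disease. P(H) = 0.217, so P(¬H) = 0.783. With E the 'positive' result, P(E|H) = 0.947 and P(E|¬H) = 0.211.
P(E) = 0.947·0.217 + 0.211·0.783 = 0.20550 + 0.16521 = 0.37071.
By Bayes' theorem, P(H|E) = 0.20550 / 0.37071 = 0.5543.

P(H | E) ≈ 0.5543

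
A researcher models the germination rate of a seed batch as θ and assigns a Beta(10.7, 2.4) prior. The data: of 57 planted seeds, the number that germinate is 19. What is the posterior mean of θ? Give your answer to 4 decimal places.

Posterior mean ≈ 0.4237

The binomial likelihood is conjugate to the Beta prior: with 19 successes and 38 failures, the posterior is Beta(10.7+19, 2.4+38) = Beta(29.7, 40.4).
E[θ | data] = 29.7/(29.7+40.4) = 0.4237.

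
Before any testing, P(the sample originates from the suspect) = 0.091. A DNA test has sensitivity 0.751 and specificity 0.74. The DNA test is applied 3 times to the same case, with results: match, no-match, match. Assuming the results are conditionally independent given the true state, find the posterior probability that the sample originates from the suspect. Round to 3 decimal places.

Let H be the event that the sample originates from the suspect; start with P(H) = 0.091. P('match'|H) = 0.751, P('match'|¬H) = 0.26.
Update on result 1 ('match'): P(H) ← 0.751·0.0910 / (0.751·0.0910 + 0.26·0.9090) = 0.068341/0.30468 = 0.2243.
Update on result 2 ('no-match'): P(H) ← 0.249·0.2243 / (0.249·0.2243 + 0.74·0.7757) = 0.055852/0.62987 = 0.0887.
Update on result 3 ('match'): P(H) ← 0.751·0.0887 / (0.751·0.0887 + 0.26·0.9113) = 0.066593/0.30354 = 0.2194.

Posterior P(H) ≈ 0.219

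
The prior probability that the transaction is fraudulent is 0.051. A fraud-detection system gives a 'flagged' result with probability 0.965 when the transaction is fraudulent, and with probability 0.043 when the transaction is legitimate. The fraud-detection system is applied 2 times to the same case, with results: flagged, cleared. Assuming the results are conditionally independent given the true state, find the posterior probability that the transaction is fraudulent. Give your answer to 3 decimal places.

With H the event that the transaction is fraudulent, the joint likelihood of the observed sequence is P(data|H) = 0.965·0.035 = 0.033775 and P(data|¬H) = 0.043·0.957 = 0.041151.
Bayes: P(H|data) = 0.051·0.033775 / (0.051·0.033775 + 0.949·0.041151) = 0.0017225/0.040775 = 0.0422.

Posterior P(H) ≈ 0.042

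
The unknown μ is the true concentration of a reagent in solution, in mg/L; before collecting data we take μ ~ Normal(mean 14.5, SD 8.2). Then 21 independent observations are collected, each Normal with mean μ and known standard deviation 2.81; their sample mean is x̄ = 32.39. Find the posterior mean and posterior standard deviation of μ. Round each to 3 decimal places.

Posterior mean ≈ 32.291; posterior SD ≈ 0.611

Prior precision 1/τ₀² = 1/8.2² = 0.0148721; data precision n/σ² = 21/2.81² = 2.65954.
Posterior precision = 0.0148721 + 2.65954 = 2.67441, giving posterior SD = 1/√2.67441 = 0.611.
Posterior mean = (0.0148721·14.5 + 2.65954·32.39) / 2.67441 = 32.291.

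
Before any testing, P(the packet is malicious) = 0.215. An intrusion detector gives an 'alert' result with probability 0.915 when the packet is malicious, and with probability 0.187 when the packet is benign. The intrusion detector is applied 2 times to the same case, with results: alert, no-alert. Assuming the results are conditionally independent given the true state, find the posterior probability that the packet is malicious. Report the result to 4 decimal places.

With H the event that the packet is malicious, the joint likelihood of the observed sequence is P(data|H) = 0.915·0.085 = 0.077775 and P(data|¬H) = 0.187·0.813 = 0.15203.
Bayes: P(H|data) = 0.215·0.077775 / (0.215·0.077775 + 0.785·0.15203) = 0.016722/0.13607 = 0.1229.

Posterior P(H) ≈ 0.1229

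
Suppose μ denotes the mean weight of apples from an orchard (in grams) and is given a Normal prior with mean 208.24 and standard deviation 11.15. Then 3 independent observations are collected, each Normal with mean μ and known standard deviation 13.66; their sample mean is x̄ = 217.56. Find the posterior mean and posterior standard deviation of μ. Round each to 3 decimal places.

Posterior mean ≈ 214.452; posterior SD ≈ 6.439

With known σ, the Normal prior is conjugate. Weight on the data is w = (n/σ²)/(n/σ² + 1/τ₀²) = 0.0160775/(0.0160775+0.00804360) = 0.66653.
Posterior mean = w·x̄ + (1−w)·μ₀ = 0.66653·217.56 + 0.33347·208.24 = 214.452. Posterior variance = 1/(0.0160775+0.00804360) = 41.4574, so SD = 6.439.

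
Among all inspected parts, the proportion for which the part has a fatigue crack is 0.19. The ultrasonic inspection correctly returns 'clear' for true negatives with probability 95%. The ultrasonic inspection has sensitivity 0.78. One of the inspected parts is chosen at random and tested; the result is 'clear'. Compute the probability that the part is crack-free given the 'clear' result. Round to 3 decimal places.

Let H be the event that the part has a fatigue crack. P(H) = 0.19, so P(¬H) = 0.81. With E the 'clear' result, P(E|H) = 0.22 and P(E|¬H) = 0.95.
P(E) = 0.22·0.19 + 0.95·0.81 = 0.041800 + 0.76950 = 0.81130.
By Bayes' theorem, P(H|E) = 0.041800 / 0.81130 = 0.052. Hence P(¬H|E) = 1 − 0.052 = 0.948.

P(¬H | E) ≈ 0.948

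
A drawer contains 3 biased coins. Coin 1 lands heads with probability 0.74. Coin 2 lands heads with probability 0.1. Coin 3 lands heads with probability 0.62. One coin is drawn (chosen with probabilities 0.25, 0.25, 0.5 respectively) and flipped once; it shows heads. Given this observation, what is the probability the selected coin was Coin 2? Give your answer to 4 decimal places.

Posterior probability ≈ 0.0481

Tabulate prior·likelihood by source: [1] prior 0.25, lik 0.74, product 0.1850; [2] prior 0.25, lik 0.1, product 0.02500; [3] prior 0.5, lik 0.62, product 0.3100.
Normalizing constant = 0.52000; the posterior for Coin 2 is its product over the sum, 0.02500/0.52000 = 0.0481.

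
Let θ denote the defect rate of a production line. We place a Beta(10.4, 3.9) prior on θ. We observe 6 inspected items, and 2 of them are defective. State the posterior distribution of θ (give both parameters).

The binomial likelihood is conjugate to the Beta prior: with 2 successes and 4 failures, the posterior is Beta(10.4+2, 3.9+4) = Beta(12.4, 7.9).

Posterior: Beta(12.4, 7.9)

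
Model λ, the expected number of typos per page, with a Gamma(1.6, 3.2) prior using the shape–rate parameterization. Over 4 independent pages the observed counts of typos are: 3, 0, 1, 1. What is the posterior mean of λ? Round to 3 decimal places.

Posterior mean ≈ 0.917

The Poisson likelihood adds the total count to the shape and the number of exposure periods to the rate. Here ∑xᵢ = 5 and n = 4, so shape 1.6→6.6 and rate 3.2→7.2.
Posterior mean = shape/rate = 6.6/7.2 = 0.917.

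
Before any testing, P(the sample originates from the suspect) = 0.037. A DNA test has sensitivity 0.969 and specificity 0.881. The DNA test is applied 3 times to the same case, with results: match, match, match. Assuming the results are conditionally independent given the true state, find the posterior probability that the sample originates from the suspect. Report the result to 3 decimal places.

With H the event that the sample originates from the suspect, the joint likelihood of the observed sequence is P(data|H) = 0.969·0.969·0.969 = 0.90985 and P(data|¬H) = 0.119·0.119·0.119 = 0.0016852.
Bayes: P(H|data) = 0.037·0.90985 / (0.037·0.90985 + 0.963·0.0016852) = 0.033665/0.035287 = 0.9540.

Posterior P(H) ≈ 0.954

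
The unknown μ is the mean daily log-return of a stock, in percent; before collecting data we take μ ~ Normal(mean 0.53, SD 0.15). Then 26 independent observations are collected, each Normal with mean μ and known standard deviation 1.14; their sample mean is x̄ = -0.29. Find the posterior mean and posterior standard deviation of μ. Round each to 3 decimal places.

Posterior mean ≈ 0.275; posterior SD ≈ 0.125

With known σ, the Normal prior is conjugate. Weight on the data is w = (n/σ²)/(n/σ² + 1/τ₀²) = 20.0062/(20.0062+44.4444) = 0.31041.
Posterior mean = w·x̄ + (1−w)·μ₀ = 0.31041·-0.29 + 0.68959·0.53 = 0.275. Posterior variance = 1/(20.0062+44.4444) = 0.0155158, so SD = 0.125.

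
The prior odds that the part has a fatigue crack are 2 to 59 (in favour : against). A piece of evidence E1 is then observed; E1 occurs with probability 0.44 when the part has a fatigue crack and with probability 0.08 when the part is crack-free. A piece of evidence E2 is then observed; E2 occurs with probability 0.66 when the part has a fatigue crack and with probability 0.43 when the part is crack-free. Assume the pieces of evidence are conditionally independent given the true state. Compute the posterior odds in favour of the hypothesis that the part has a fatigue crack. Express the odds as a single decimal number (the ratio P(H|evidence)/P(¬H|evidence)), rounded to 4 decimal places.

Posterior odds ≈ 0.2862

Prior odds = 2/59 = 0.033898.
Likelihood ratio for E1 = 0.44/0.08 = 5.5000.
Likelihood ratio for E2 = 0.66/0.43 = 1.5349.
Posterior odds = prior odds × LR₁ × LR₂ = 0.28616.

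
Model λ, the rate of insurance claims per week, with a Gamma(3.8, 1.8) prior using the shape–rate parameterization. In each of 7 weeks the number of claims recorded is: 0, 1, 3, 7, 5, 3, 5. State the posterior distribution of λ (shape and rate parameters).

Total count ∑xᵢ = 24 over n = 7 weeks.
Gamma is conjugate to the Poisson likelihood: posterior is Gamma(shape = 3.8+24 = 27.8, rate = 1.8+7 = 8.8).

Posterior: Gamma(shape=27.8, rate=8.8)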